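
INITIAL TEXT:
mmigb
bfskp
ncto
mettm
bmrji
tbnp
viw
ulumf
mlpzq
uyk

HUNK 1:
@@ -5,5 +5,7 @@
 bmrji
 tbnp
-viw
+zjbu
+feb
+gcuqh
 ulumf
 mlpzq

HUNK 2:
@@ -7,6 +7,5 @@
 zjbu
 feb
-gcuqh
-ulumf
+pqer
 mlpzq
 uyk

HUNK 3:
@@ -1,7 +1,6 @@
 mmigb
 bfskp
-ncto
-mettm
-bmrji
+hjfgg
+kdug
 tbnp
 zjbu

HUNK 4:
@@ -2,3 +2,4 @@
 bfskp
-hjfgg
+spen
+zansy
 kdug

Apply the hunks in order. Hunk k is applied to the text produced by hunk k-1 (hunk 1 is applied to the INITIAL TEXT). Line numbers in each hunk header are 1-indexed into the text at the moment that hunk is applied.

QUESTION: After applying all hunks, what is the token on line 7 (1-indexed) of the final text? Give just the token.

Hunk 1: at line 5 remove [viw] add [zjbu,feb,gcuqh] -> 12 lines: mmigb bfskp ncto mettm bmrji tbnp zjbu feb gcuqh ulumf mlpzq uyk
Hunk 2: at line 7 remove [gcuqh,ulumf] add [pqer] -> 11 lines: mmigb bfskp ncto mettm bmrji tbnp zjbu feb pqer mlpzq uyk
Hunk 3: at line 1 remove [ncto,mettm,bmrji] add [hjfgg,kdug] -> 10 lines: mmigb bfskp hjfgg kdug tbnp zjbu feb pqer mlpzq uyk
Hunk 4: at line 2 remove [hjfgg] add [spen,zansy] -> 11 lines: mmigb bfskp spen zansy kdug tbnp zjbu feb pqer mlpzq uyk
Final line 7: zjbu

Answer: zjbu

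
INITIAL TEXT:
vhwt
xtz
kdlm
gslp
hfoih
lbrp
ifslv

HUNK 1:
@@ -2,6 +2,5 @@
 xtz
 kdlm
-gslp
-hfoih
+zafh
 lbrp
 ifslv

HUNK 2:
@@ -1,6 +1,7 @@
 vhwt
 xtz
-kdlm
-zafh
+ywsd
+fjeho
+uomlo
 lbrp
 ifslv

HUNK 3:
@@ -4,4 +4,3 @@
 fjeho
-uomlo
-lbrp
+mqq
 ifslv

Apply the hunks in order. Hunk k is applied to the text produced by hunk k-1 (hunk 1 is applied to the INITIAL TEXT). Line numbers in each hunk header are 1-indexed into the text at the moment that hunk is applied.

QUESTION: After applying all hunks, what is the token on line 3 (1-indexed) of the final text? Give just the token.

Answer: ywsd

Derivation:
Hunk 1: at line 2 remove [gslp,hfoih] add [zafh] -> 6 lines: vhwt xtz kdlm zafh lbrp ifslv
Hunk 2: at line 1 remove [kdlm,zafh] add [ywsd,fjeho,uomlo] -> 7 lines: vhwt xtz ywsd fjeho uomlo lbrp ifslv
Hunk 3: at line 4 remove [uomlo,lbrp] add [mqq] -> 6 lines: vhwt xtz ywsd fjeho mqq ifslv
Final line 3: ywsd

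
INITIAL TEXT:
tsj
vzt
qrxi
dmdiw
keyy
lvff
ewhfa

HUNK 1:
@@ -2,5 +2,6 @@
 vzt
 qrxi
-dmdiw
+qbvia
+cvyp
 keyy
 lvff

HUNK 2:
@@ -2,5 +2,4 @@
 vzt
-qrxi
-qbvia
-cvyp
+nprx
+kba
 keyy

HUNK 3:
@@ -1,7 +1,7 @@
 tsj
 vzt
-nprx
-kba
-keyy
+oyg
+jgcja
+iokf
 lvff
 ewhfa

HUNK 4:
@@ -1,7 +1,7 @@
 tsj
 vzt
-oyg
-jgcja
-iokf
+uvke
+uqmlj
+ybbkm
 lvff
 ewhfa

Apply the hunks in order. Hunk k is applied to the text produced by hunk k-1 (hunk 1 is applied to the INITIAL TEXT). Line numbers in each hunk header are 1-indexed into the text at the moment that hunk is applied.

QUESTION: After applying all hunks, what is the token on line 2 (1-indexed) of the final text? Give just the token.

Answer: vzt

Derivation:
Hunk 1: at line 2 remove [dmdiw] add [qbvia,cvyp] -> 8 lines: tsj vzt qrxi qbvia cvyp keyy lvff ewhfa
Hunk 2: at line 2 remove [qrxi,qbvia,cvyp] add [nprx,kba] -> 7 lines: tsj vzt nprx kba keyy lvff ewhfa
Hunk 3: at line 1 remove [nprx,kba,keyy] add [oyg,jgcja,iokf] -> 7 lines: tsj vzt oyg jgcja iokf lvff ewhfa
Hunk 4: at line 1 remove [oyg,jgcja,iokf] add [uvke,uqmlj,ybbkm] -> 7 lines: tsj vzt uvke uqmlj ybbkm lvff ewhfa
Final line 2: vzt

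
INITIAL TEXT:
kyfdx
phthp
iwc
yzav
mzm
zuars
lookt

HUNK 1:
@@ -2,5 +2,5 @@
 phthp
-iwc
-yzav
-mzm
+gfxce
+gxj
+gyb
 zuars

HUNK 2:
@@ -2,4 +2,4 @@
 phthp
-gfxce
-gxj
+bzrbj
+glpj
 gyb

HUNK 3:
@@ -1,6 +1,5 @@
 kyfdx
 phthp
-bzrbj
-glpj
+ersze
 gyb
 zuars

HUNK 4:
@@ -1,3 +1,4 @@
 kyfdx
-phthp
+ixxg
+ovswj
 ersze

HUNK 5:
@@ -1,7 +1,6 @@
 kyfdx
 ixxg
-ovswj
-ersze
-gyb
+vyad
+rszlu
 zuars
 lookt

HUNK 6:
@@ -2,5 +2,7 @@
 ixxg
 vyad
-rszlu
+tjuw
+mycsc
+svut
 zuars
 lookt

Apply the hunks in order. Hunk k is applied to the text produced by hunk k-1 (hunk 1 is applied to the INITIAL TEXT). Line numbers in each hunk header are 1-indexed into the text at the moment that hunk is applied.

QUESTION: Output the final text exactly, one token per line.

Answer: kyfdx
ixxg
vyad
tjuw
mycsc
svut
zuars
lookt

Derivation:
Hunk 1: at line 2 remove [iwc,yzav,mzm] add [gfxce,gxj,gyb] -> 7 lines: kyfdx phthp gfxce gxj gyb zuars lookt
Hunk 2: at line 2 remove [gfxce,gxj] add [bzrbj,glpj] -> 7 lines: kyfdx phthp bzrbj glpj gyb zuars lookt
Hunk 3: at line 1 remove [bzrbj,glpj] add [ersze] -> 6 lines: kyfdx phthp ersze gyb zuars lookt
Hunk 4: at line 1 remove [phthp] add [ixxg,ovswj] -> 7 lines: kyfdx ixxg ovswj ersze gyb zuars lookt
Hunk 5: at line 1 remove [ovswj,ersze,gyb] add [vyad,rszlu] -> 6 lines: kyfdx ixxg vyad rszlu zuars lookt
Hunk 6: at line 2 remove [rszlu] add [tjuw,mycsc,svut] -> 8 lines: kyfdx ixxg vyad tjuw mycsc svut zuars lookt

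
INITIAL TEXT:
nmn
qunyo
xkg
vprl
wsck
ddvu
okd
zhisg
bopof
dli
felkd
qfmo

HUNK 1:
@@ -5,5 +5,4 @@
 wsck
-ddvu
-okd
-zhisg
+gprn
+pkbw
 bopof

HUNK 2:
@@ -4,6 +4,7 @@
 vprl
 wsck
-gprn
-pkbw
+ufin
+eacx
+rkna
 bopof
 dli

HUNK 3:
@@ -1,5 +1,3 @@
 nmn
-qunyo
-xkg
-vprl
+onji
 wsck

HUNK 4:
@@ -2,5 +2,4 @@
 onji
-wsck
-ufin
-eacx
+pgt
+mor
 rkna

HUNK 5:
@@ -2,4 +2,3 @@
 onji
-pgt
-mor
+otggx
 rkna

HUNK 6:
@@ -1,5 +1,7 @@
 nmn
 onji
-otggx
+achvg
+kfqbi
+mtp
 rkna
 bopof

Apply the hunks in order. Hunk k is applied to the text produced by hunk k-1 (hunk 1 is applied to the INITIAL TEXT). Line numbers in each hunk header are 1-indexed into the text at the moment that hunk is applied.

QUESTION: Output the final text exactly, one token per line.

Hunk 1: at line 5 remove [ddvu,okd,zhisg] add [gprn,pkbw] -> 11 lines: nmn qunyo xkg vprl wsck gprn pkbw bopof dli felkd qfmo
Hunk 2: at line 4 remove [gprn,pkbw] add [ufin,eacx,rkna] -> 12 lines: nmn qunyo xkg vprl wsck ufin eacx rkna bopof dli felkd qfmo
Hunk 3: at line 1 remove [qunyo,xkg,vprl] add [onji] -> 10 lines: nmn onji wsck ufin eacx rkna bopof dli felkd qfmo
Hunk 4: at line 2 remove [wsck,ufin,eacx] add [pgt,mor] -> 9 lines: nmn onji pgt mor rkna bopof dli felkd qfmo
Hunk 5: at line 2 remove [pgt,mor] add [otggx] -> 8 lines: nmn onji otggx rkna bopof dli felkd qfmo
Hunk 6: at line 1 remove [otggx] add [achvg,kfqbi,mtp] -> 10 lines: nmn onji achvg kfqbi mtp rkna bopof dli felkd qfmo

Answer: nmn
onji
achvg
kfqbi
mtp
rkna
bopof
dli
felkd
qfmo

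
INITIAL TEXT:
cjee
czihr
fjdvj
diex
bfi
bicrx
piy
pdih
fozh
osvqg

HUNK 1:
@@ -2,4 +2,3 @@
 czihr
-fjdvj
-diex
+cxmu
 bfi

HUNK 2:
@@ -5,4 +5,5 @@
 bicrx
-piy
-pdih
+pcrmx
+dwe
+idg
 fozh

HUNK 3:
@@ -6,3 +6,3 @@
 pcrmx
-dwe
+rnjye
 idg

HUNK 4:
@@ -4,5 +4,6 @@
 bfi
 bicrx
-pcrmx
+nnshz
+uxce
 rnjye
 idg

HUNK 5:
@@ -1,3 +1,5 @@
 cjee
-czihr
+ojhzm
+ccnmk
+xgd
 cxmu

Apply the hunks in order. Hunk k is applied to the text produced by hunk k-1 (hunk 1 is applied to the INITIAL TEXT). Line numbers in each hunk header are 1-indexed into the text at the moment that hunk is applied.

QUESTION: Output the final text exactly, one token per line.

Answer: cjee
ojhzm
ccnmk
xgd
cxmu
bfi
bicrx
nnshz
uxce
rnjye
idg
fozh
osvqg

Derivation:
Hunk 1: at line 2 remove [fjdvj,diex] add [cxmu] -> 9 lines: cjee czihr cxmu bfi bicrx piy pdih fozh osvqg
Hunk 2: at line 5 remove [piy,pdih] add [pcrmx,dwe,idg] -> 10 lines: cjee czihr cxmu bfi bicrx pcrmx dwe idg fozh osvqg
Hunk 3: at line 6 remove [dwe] add [rnjye] -> 10 lines: cjee czihr cxmu bfi bicrx pcrmx rnjye idg fozh osvqg
Hunk 4: at line 4 remove [pcrmx] add [nnshz,uxce] -> 11 lines: cjee czihr cxmu bfi bicrx nnshz uxce rnjye idg fozh osvqg
Hunk 5: at line 1 remove [czihr] add [ojhzm,ccnmk,xgd] -> 13 lines: cjee ojhzm ccnmk xgd cxmu bfi bicrx nnshz uxce rnjye idg fozh osvqg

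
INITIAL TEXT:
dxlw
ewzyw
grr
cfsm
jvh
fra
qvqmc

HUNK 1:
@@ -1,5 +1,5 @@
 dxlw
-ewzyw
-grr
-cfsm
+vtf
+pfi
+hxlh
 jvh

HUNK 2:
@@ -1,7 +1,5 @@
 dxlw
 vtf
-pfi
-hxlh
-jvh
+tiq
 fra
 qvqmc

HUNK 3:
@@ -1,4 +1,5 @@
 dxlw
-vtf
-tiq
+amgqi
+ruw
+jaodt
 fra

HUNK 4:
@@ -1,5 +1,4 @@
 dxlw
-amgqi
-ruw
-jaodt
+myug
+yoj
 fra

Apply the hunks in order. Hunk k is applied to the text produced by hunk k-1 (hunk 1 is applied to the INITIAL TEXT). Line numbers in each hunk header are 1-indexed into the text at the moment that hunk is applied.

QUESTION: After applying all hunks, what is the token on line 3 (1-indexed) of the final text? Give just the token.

Hunk 1: at line 1 remove [ewzyw,grr,cfsm] add [vtf,pfi,hxlh] -> 7 lines: dxlw vtf pfi hxlh jvh fra qvqmc
Hunk 2: at line 1 remove [pfi,hxlh,jvh] add [tiq] -> 5 lines: dxlw vtf tiq fra qvqmc
Hunk 3: at line 1 remove [vtf,tiq] add [amgqi,ruw,jaodt] -> 6 lines: dxlw amgqi ruw jaodt fra qvqmc
Hunk 4: at line 1 remove [amgqi,ruw,jaodt] add [myug,yoj] -> 5 lines: dxlw myug yoj fra qvqmc
Final line 3: yoj

Answer: yoj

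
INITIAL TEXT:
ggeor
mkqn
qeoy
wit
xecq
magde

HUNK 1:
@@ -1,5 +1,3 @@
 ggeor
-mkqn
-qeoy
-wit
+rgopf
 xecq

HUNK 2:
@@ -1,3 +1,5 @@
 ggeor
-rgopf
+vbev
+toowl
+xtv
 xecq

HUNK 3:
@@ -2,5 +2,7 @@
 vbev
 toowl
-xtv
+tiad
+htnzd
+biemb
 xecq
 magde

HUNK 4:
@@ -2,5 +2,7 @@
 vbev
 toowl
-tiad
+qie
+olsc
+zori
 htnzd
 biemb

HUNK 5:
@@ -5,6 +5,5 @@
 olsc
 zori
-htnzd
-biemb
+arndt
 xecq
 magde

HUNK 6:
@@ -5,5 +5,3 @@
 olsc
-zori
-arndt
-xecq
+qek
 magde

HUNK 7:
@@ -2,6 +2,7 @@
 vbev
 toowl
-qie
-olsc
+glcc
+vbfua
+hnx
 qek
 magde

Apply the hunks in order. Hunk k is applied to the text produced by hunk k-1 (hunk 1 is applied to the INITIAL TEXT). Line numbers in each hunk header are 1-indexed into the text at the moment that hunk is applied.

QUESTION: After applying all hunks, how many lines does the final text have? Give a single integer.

Answer: 8

Derivation:
Hunk 1: at line 1 remove [mkqn,qeoy,wit] add [rgopf] -> 4 lines: ggeor rgopf xecq magde
Hunk 2: at line 1 remove [rgopf] add [vbev,toowl,xtv] -> 6 lines: ggeor vbev toowl xtv xecq magde
Hunk 3: at line 2 remove [xtv] add [tiad,htnzd,biemb] -> 8 lines: ggeor vbev toowl tiad htnzd biemb xecq magde
Hunk 4: at line 2 remove [tiad] add [qie,olsc,zori] -> 10 lines: ggeor vbev toowl qie olsc zori htnzd biemb xecq magde
Hunk 5: at line 5 remove [htnzd,biemb] add [arndt] -> 9 lines: ggeor vbev toowl qie olsc zori arndt xecq magde
Hunk 6: at line 5 remove [zori,arndt,xecq] add [qek] -> 7 lines: ggeor vbev toowl qie olsc qek magde
Hunk 7: at line 2 remove [qie,olsc] add [glcc,vbfua,hnx] -> 8 lines: ggeor vbev toowl glcc vbfua hnx qek magde
Final line count: 8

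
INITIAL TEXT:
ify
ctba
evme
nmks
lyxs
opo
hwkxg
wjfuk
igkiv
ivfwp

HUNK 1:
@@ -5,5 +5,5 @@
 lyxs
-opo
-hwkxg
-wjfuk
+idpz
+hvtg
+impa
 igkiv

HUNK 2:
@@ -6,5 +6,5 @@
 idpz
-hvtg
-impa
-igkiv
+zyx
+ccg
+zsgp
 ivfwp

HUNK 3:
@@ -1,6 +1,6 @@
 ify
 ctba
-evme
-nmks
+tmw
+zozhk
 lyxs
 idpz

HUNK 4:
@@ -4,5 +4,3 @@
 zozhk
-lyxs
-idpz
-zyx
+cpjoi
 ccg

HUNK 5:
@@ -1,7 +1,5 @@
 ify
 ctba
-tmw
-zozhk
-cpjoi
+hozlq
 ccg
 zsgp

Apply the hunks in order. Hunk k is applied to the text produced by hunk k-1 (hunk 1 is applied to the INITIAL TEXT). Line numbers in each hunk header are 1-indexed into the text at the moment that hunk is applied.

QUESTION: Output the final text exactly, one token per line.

Answer: ify
ctba
hozlq
ccg
zsgp
ivfwp

Derivation:
Hunk 1: at line 5 remove [opo,hwkxg,wjfuk] add [idpz,hvtg,impa] -> 10 lines: ify ctba evme nmks lyxs idpz hvtg impa igkiv ivfwp
Hunk 2: at line 6 remove [hvtg,impa,igkiv] add [zyx,ccg,zsgp] -> 10 lines: ify ctba evme nmks lyxs idpz zyx ccg zsgp ivfwp
Hunk 3: at line 1 remove [evme,nmks] add [tmw,zozhk] -> 10 lines: ify ctba tmw zozhk lyxs idpz zyx ccg zsgp ivfwp
Hunk 4: at line 4 remove [lyxs,idpz,zyx] add [cpjoi] -> 8 lines: ify ctba tmw zozhk cpjoi ccg zsgp ivfwp
Hunk 5: at line 1 remove [tmw,zozhk,cpjoi] add [hozlq] -> 6 lines: ify ctba hozlq ccg zsgp ivfwp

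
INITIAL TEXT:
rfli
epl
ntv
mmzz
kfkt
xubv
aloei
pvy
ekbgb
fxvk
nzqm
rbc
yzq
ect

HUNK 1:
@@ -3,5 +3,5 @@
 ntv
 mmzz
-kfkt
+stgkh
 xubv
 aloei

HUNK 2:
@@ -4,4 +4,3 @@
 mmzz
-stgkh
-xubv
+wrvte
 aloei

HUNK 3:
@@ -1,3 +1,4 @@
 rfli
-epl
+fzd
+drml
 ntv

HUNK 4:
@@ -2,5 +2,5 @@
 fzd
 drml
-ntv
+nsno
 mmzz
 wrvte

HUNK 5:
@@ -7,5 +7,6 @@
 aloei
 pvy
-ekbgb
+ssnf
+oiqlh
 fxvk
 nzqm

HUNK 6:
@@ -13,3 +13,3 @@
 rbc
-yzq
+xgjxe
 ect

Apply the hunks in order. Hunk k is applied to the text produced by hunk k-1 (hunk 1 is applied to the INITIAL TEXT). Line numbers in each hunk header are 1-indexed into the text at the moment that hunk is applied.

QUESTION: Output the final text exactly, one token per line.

Answer: rfli
fzd
drml
nsno
mmzz
wrvte
aloei
pvy
ssnf
oiqlh
fxvk
nzqm
rbc
xgjxe
ect

Derivation:
Hunk 1: at line 3 remove [kfkt] add [stgkh] -> 14 lines: rfli epl ntv mmzz stgkh xubv aloei pvy ekbgb fxvk nzqm rbc yzq ect
Hunk 2: at line 4 remove [stgkh,xubv] add [wrvte] -> 13 lines: rfli epl ntv mmzz wrvte aloei pvy ekbgb fxvk nzqm rbc yzq ect
Hunk 3: at line 1 remove [epl] add [fzd,drml] -> 14 lines: rfli fzd drml ntv mmzz wrvte aloei pvy ekbgb fxvk nzqm rbc yzq ect
Hunk 4: at line 2 remove [ntv] add [nsno] -> 14 lines: rfli fzd drml nsno mmzz wrvte aloei pvy ekbgb fxvk nzqm rbc yzq ect
Hunk 5: at line 7 remove [ekbgb] add [ssnf,oiqlh] -> 15 lines: rfli fzd drml nsno mmzz wrvte aloei pvy ssnf oiqlh fxvk nzqm rbc yzq ect
Hunk 6: at line 13 remove [yzq] add [xgjxe] -> 15 lines: rfli fzd drml nsno mmzz wrvte aloei pvy ssnf oiqlh fxvk nzqm rbc xgjxe ect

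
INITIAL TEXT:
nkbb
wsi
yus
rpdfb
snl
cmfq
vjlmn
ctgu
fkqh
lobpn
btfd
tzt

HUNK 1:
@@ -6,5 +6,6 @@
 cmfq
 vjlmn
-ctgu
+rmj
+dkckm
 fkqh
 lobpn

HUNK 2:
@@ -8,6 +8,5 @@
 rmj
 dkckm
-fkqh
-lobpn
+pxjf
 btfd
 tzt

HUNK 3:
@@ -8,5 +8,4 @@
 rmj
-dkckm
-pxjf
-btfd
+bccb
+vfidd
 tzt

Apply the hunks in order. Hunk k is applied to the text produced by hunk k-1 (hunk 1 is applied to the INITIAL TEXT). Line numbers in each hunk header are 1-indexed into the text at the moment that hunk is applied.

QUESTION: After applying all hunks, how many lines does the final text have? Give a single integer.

Answer: 11

Derivation:
Hunk 1: at line 6 remove [ctgu] add [rmj,dkckm] -> 13 lines: nkbb wsi yus rpdfb snl cmfq vjlmn rmj dkckm fkqh lobpn btfd tzt
Hunk 2: at line 8 remove [fkqh,lobpn] add [pxjf] -> 12 lines: nkbb wsi yus rpdfb snl cmfq vjlmn rmj dkckm pxjf btfd tzt
Hunk 3: at line 8 remove [dkckm,pxjf,btfd] add [bccb,vfidd] -> 11 lines: nkbb wsi yus rpdfb snl cmfq vjlmn rmj bccb vfidd tzt
Final line count: 11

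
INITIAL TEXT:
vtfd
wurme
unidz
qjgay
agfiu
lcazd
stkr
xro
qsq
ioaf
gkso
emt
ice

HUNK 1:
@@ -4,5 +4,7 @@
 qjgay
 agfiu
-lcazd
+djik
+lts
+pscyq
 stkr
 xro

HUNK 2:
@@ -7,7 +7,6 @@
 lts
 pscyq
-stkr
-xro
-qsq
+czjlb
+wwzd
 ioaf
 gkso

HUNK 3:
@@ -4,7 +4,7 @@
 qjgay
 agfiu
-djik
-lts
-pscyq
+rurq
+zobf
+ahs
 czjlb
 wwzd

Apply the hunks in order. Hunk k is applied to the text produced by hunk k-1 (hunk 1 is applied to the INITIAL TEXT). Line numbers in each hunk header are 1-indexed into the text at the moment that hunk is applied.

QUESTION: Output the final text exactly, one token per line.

Hunk 1: at line 4 remove [lcazd] add [djik,lts,pscyq] -> 15 lines: vtfd wurme unidz qjgay agfiu djik lts pscyq stkr xro qsq ioaf gkso emt ice
Hunk 2: at line 7 remove [stkr,xro,qsq] add [czjlb,wwzd] -> 14 lines: vtfd wurme unidz qjgay agfiu djik lts pscyq czjlb wwzd ioaf gkso emt ice
Hunk 3: at line 4 remove [djik,lts,pscyq] add [rurq,zobf,ahs] -> 14 lines: vtfd wurme unidz qjgay agfiu rurq zobf ahs czjlb wwzd ioaf gkso emt ice

Answer: vtfd
wurme
unidz
qjgay
agfiu
rurq
zobf
ahs
czjlb
wwzd
ioaf
gkso
emt
ice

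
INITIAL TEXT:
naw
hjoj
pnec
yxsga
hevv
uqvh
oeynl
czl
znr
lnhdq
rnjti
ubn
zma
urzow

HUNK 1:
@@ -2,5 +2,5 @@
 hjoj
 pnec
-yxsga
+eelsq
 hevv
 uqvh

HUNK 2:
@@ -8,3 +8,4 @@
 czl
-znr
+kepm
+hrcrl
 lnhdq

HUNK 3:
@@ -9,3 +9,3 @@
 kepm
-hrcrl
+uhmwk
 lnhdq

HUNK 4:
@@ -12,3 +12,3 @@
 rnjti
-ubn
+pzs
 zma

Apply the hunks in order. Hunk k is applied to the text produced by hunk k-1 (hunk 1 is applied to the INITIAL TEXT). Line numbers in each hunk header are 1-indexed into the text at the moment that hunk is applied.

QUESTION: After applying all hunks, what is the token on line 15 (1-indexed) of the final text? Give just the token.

Answer: urzow

Derivation:
Hunk 1: at line 2 remove [yxsga] add [eelsq] -> 14 lines: naw hjoj pnec eelsq hevv uqvh oeynl czl znr lnhdq rnjti ubn zma urzow
Hunk 2: at line 8 remove [znr] add [kepm,hrcrl] -> 15 lines: naw hjoj pnec eelsq hevv uqvh oeynl czl kepm hrcrl lnhdq rnjti ubn zma urzow
Hunk 3: at line 9 remove [hrcrl] add [uhmwk] -> 15 lines: naw hjoj pnec eelsq hevv uqvh oeynl czl kepm uhmwk lnhdq rnjti ubn zma urzow
Hunk 4: at line 12 remove [ubn] add [pzs] -> 15 lines: naw hjoj pnec eelsq hevv uqvh oeynl czl kepm uhmwk lnhdq rnjti pzs zma urzow
Final line 15: urzow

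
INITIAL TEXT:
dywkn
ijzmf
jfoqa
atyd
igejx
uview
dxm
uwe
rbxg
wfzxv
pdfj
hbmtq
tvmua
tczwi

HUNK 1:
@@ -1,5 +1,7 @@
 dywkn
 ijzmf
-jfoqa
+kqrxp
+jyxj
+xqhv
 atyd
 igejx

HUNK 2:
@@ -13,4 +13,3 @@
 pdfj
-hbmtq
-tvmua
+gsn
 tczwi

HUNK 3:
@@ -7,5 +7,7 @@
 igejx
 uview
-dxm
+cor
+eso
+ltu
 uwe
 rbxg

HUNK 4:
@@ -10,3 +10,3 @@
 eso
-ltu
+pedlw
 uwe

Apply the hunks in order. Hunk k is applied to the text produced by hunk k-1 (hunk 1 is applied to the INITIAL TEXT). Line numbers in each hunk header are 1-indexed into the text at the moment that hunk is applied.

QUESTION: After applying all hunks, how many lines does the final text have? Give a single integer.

Answer: 17

Derivation:
Hunk 1: at line 1 remove [jfoqa] add [kqrxp,jyxj,xqhv] -> 16 lines: dywkn ijzmf kqrxp jyxj xqhv atyd igejx uview dxm uwe rbxg wfzxv pdfj hbmtq tvmua tczwi
Hunk 2: at line 13 remove [hbmtq,tvmua] add [gsn] -> 15 lines: dywkn ijzmf kqrxp jyxj xqhv atyd igejx uview dxm uwe rbxg wfzxv pdfj gsn tczwi
Hunk 3: at line 7 remove [dxm] add [cor,eso,ltu] -> 17 lines: dywkn ijzmf kqrxp jyxj xqhv atyd igejx uview cor eso ltu uwe rbxg wfzxv pdfj gsn tczwi
Hunk 4: at line 10 remove [ltu] add [pedlw] -> 17 lines: dywkn ijzmf kqrxp jyxj xqhv atyd igejx uview cor eso pedlw uwe rbxg wfzxv pdfj gsn tczwi
Final line count: 17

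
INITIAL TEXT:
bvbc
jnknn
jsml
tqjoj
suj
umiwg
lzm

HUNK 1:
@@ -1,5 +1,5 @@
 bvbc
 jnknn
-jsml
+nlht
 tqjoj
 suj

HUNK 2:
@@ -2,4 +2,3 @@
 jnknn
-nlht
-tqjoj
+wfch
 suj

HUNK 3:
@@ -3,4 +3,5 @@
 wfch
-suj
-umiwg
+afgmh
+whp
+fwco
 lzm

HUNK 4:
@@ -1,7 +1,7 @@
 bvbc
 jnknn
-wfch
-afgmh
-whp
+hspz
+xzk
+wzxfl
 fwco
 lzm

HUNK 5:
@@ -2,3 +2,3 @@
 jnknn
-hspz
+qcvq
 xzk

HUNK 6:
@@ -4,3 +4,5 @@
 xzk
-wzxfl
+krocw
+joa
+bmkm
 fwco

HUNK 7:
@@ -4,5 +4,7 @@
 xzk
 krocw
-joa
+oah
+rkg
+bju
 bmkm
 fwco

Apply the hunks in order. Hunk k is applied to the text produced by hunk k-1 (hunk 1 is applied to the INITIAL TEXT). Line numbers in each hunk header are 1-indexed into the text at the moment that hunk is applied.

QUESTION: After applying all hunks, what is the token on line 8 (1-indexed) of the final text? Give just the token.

Hunk 1: at line 1 remove [jsml] add [nlht] -> 7 lines: bvbc jnknn nlht tqjoj suj umiwg lzm
Hunk 2: at line 2 remove [nlht,tqjoj] add [wfch] -> 6 lines: bvbc jnknn wfch suj umiwg lzm
Hunk 3: at line 3 remove [suj,umiwg] add [afgmh,whp,fwco] -> 7 lines: bvbc jnknn wfch afgmh whp fwco lzm
Hunk 4: at line 1 remove [wfch,afgmh,whp] add [hspz,xzk,wzxfl] -> 7 lines: bvbc jnknn hspz xzk wzxfl fwco lzm
Hunk 5: at line 2 remove [hspz] add [qcvq] -> 7 lines: bvbc jnknn qcvq xzk wzxfl fwco lzm
Hunk 6: at line 4 remove [wzxfl] add [krocw,joa,bmkm] -> 9 lines: bvbc jnknn qcvq xzk krocw joa bmkm fwco lzm
Hunk 7: at line 4 remove [joa] add [oah,rkg,bju] -> 11 lines: bvbc jnknn qcvq xzk krocw oah rkg bju bmkm fwco lzm
Final line 8: bju

Answer: bju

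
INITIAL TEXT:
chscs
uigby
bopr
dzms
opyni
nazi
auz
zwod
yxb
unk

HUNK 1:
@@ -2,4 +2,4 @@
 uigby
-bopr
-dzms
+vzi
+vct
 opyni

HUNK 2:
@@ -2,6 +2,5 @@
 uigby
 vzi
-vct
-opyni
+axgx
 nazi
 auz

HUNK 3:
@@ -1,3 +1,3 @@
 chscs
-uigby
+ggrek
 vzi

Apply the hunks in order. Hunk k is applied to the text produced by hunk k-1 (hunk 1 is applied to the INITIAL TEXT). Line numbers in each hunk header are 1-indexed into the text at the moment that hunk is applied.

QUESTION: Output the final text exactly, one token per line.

Answer: chscs
ggrek
vzi
axgx
nazi
auz
zwod
yxb
unk

Derivation:
Hunk 1: at line 2 remove [bopr,dzms] add [vzi,vct] -> 10 lines: chscs uigby vzi vct opyni nazi auz zwod yxb unk
Hunk 2: at line 2 remove [vct,opyni] add [axgx] -> 9 lines: chscs uigby vzi axgx nazi auz zwod yxb unk
Hunk 3: at line 1 remove [uigby] add [ggrek] -> 9 lines: chscs ggrek vzi axgx nazi auz zwod yxb unk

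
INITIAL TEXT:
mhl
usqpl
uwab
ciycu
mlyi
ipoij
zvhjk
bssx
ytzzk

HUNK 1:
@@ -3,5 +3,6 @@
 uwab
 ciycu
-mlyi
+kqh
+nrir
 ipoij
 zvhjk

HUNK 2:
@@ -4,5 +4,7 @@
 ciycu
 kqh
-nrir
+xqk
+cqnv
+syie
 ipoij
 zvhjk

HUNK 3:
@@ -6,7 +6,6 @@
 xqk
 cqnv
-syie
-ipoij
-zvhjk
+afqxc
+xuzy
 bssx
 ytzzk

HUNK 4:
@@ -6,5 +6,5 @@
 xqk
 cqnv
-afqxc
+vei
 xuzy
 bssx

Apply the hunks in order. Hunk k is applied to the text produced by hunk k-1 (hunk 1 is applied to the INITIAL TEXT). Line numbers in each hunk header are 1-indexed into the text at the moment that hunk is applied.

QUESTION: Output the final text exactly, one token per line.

Answer: mhl
usqpl
uwab
ciycu
kqh
xqk
cqnv
vei
xuzy
bssx
ytzzk

Derivation:
Hunk 1: at line 3 remove [mlyi] add [kqh,nrir] -> 10 lines: mhl usqpl uwab ciycu kqh nrir ipoij zvhjk bssx ytzzk
Hunk 2: at line 4 remove [nrir] add [xqk,cqnv,syie] -> 12 lines: mhl usqpl uwab ciycu kqh xqk cqnv syie ipoij zvhjk bssx ytzzk
Hunk 3: at line 6 remove [syie,ipoij,zvhjk] add [afqxc,xuzy] -> 11 lines: mhl usqpl uwab ciycu kqh xqk cqnv afqxc xuzy bssx ytzzk
Hunk 4: at line 6 remove [afqxc] add [vei] -> 11 lines: mhl usqpl uwab ciycu kqh xqk cqnv vei xuzy bssx ytzzk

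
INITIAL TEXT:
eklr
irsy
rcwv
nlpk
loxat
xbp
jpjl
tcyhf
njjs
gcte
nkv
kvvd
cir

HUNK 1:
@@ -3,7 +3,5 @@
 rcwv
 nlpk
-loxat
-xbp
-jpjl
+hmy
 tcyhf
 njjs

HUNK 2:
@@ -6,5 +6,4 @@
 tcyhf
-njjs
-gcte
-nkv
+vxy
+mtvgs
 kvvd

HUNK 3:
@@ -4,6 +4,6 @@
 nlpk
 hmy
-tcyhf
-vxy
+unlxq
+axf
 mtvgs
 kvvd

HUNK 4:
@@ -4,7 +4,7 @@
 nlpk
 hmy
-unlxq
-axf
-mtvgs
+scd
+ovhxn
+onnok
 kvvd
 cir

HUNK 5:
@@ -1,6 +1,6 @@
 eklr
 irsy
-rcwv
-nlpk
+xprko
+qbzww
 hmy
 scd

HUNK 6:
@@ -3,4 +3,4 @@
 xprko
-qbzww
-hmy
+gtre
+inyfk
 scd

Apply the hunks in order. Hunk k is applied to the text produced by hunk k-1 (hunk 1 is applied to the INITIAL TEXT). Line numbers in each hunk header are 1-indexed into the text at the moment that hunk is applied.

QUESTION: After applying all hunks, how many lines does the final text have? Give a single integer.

Hunk 1: at line 3 remove [loxat,xbp,jpjl] add [hmy] -> 11 lines: eklr irsy rcwv nlpk hmy tcyhf njjs gcte nkv kvvd cir
Hunk 2: at line 6 remove [njjs,gcte,nkv] add [vxy,mtvgs] -> 10 lines: eklr irsy rcwv nlpk hmy tcyhf vxy mtvgs kvvd cir
Hunk 3: at line 4 remove [tcyhf,vxy] add [unlxq,axf] -> 10 lines: eklr irsy rcwv nlpk hmy unlxq axf mtvgs kvvd cir
Hunk 4: at line 4 remove [unlxq,axf,mtvgs] add [scd,ovhxn,onnok] -> 10 lines: eklr irsy rcwv nlpk hmy scd ovhxn onnok kvvd cir
Hunk 5: at line 1 remove [rcwv,nlpk] add [xprko,qbzww] -> 10 lines: eklr irsy xprko qbzww hmy scd ovhxn onnok kvvd cir
Hunk 6: at line 3 remove [qbzww,hmy] add [gtre,inyfk] -> 10 lines: eklr irsy xprko gtre inyfk scd ovhxn onnok kvvd cir
Final line count: 10

Answer: 10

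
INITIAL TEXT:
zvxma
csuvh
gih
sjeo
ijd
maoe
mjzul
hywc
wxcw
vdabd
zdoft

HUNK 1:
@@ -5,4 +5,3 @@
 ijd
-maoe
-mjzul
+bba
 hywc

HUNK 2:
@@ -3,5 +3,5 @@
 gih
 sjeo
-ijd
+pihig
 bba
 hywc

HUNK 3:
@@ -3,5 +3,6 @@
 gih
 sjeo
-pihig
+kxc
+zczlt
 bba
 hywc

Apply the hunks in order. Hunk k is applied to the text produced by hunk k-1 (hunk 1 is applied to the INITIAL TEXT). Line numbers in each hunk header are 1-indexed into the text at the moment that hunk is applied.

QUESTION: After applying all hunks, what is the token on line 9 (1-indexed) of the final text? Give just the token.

Answer: wxcw

Derivation:
Hunk 1: at line 5 remove [maoe,mjzul] add [bba] -> 10 lines: zvxma csuvh gih sjeo ijd bba hywc wxcw vdabd zdoft
Hunk 2: at line 3 remove [ijd] add [pihig] -> 10 lines: zvxma csuvh gih sjeo pihig bba hywc wxcw vdabd zdoft
Hunk 3: at line 3 remove [pihig] add [kxc,zczlt] -> 11 lines: zvxma csuvh gih sjeo kxc zczlt bba hywc wxcw vdabd zdoft
Final line 9: wxcw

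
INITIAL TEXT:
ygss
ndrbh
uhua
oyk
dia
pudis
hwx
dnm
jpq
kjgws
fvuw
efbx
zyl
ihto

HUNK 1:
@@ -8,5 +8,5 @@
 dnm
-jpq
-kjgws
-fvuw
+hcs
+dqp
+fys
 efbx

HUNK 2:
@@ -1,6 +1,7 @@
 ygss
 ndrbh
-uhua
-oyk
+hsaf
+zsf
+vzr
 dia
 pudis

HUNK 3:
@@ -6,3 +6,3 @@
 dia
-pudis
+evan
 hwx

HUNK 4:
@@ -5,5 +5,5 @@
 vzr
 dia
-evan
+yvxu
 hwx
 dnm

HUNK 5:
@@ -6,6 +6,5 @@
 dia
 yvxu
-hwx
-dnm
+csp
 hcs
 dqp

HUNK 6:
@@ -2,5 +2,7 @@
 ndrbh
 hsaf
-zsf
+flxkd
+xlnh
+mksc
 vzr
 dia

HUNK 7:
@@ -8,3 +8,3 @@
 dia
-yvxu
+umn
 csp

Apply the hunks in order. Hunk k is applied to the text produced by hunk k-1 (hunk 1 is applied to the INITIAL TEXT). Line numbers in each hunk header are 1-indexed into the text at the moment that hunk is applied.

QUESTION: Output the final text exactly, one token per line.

Hunk 1: at line 8 remove [jpq,kjgws,fvuw] add [hcs,dqp,fys] -> 14 lines: ygss ndrbh uhua oyk dia pudis hwx dnm hcs dqp fys efbx zyl ihto
Hunk 2: at line 1 remove [uhua,oyk] add [hsaf,zsf,vzr] -> 15 lines: ygss ndrbh hsaf zsf vzr dia pudis hwx dnm hcs dqp fys efbx zyl ihto
Hunk 3: at line 6 remove [pudis] add [evan] -> 15 lines: ygss ndrbh hsaf zsf vzr dia evan hwx dnm hcs dqp fys efbx zyl ihto
Hunk 4: at line 5 remove [evan] add [yvxu] -> 15 lines: ygss ndrbh hsaf zsf vzr dia yvxu hwx dnm hcs dqp fys efbx zyl ihto
Hunk 5: at line 6 remove [hwx,dnm] add [csp] -> 14 lines: ygss ndrbh hsaf zsf vzr dia yvxu csp hcs dqp fys efbx zyl ihto
Hunk 6: at line 2 remove [zsf] add [flxkd,xlnh,mksc] -> 16 lines: ygss ndrbh hsaf flxkd xlnh mksc vzr dia yvxu csp hcs dqp fys efbx zyl ihto
Hunk 7: at line 8 remove [yvxu] add [umn] -> 16 lines: ygss ndrbh hsaf flxkd xlnh mksc vzr dia umn csp hcs dqp fys efbx zyl ihto

Answer: ygss
ndrbh
hsaf
flxkd
xlnh
mksc
vzr
dia
umn
csp
hcs
dqp
fys
efbx
zyl
ihto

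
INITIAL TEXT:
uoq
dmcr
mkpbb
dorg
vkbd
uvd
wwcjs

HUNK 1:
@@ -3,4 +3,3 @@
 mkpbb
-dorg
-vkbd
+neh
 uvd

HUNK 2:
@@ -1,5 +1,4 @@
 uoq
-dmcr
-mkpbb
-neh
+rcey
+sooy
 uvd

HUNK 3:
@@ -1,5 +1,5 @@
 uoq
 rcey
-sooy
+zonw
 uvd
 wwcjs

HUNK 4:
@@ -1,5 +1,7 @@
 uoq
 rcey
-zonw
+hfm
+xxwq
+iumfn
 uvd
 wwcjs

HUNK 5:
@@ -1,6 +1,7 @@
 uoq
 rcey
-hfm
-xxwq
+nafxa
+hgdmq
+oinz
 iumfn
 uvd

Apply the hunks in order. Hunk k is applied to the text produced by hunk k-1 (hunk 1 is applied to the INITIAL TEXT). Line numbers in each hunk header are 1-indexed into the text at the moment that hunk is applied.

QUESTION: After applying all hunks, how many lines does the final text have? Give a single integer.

Hunk 1: at line 3 remove [dorg,vkbd] add [neh] -> 6 lines: uoq dmcr mkpbb neh uvd wwcjs
Hunk 2: at line 1 remove [dmcr,mkpbb,neh] add [rcey,sooy] -> 5 lines: uoq rcey sooy uvd wwcjs
Hunk 3: at line 1 remove [sooy] add [zonw] -> 5 lines: uoq rcey zonw uvd wwcjs
Hunk 4: at line 1 remove [zonw] add [hfm,xxwq,iumfn] -> 7 lines: uoq rcey hfm xxwq iumfn uvd wwcjs
Hunk 5: at line 1 remove [hfm,xxwq] add [nafxa,hgdmq,oinz] -> 8 lines: uoq rcey nafxa hgdmq oinz iumfn uvd wwcjs
Final line count: 8

Answer: 8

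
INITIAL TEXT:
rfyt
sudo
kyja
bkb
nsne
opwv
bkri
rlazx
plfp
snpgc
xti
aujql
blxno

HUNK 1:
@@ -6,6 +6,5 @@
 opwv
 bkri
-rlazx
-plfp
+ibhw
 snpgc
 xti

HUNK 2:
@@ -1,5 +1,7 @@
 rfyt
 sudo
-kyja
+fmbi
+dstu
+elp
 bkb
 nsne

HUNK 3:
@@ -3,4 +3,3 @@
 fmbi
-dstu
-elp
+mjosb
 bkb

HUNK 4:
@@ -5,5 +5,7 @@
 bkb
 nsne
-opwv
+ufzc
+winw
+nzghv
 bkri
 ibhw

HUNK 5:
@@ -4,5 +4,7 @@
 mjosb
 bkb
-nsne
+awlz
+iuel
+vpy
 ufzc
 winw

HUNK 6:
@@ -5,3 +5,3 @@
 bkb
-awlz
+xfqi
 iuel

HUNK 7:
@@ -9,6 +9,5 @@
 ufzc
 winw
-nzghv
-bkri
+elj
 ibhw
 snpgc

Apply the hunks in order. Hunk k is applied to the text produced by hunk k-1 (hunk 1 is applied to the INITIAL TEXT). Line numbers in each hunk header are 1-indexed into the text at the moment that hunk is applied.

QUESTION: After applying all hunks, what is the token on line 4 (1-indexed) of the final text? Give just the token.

Hunk 1: at line 6 remove [rlazx,plfp] add [ibhw] -> 12 lines: rfyt sudo kyja bkb nsne opwv bkri ibhw snpgc xti aujql blxno
Hunk 2: at line 1 remove [kyja] add [fmbi,dstu,elp] -> 14 lines: rfyt sudo fmbi dstu elp bkb nsne opwv bkri ibhw snpgc xti aujql blxno
Hunk 3: at line 3 remove [dstu,elp] add [mjosb] -> 13 lines: rfyt sudo fmbi mjosb bkb nsne opwv bkri ibhw snpgc xti aujql blxno
Hunk 4: at line 5 remove [opwv] add [ufzc,winw,nzghv] -> 15 lines: rfyt sudo fmbi mjosb bkb nsne ufzc winw nzghv bkri ibhw snpgc xti aujql blxno
Hunk 5: at line 4 remove [nsne] add [awlz,iuel,vpy] -> 17 lines: rfyt sudo fmbi mjosb bkb awlz iuel vpy ufzc winw nzghv bkri ibhw snpgc xti aujql blxno
Hunk 6: at line 5 remove [awlz] add [xfqi] -> 17 lines: rfyt sudo fmbi mjosb bkb xfqi iuel vpy ufzc winw nzghv bkri ibhw snpgc xti aujql blxno
Hunk 7: at line 9 remove [nzghv,bkri] add [elj] -> 16 lines: rfyt sudo fmbi mjosb bkb xfqi iuel vpy ufzc winw elj ibhw snpgc xti aujql blxno
Final line 4: mjosb

Answer: mjosb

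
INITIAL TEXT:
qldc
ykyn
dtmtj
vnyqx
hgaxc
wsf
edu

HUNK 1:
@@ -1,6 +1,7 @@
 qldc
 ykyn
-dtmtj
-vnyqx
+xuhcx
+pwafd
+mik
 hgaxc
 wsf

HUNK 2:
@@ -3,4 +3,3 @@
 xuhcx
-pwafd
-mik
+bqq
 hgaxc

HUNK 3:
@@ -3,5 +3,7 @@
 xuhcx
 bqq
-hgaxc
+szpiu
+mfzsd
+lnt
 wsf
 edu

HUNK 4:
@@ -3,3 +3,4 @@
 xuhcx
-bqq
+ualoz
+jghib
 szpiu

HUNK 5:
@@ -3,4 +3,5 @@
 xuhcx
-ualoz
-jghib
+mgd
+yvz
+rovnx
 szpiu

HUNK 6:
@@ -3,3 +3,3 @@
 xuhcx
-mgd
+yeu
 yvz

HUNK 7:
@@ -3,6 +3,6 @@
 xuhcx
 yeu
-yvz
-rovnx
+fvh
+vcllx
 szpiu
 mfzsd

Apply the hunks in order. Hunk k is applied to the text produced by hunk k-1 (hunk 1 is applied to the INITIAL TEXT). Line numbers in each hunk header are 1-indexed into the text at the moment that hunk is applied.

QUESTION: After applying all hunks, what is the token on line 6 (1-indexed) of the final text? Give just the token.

Hunk 1: at line 1 remove [dtmtj,vnyqx] add [xuhcx,pwafd,mik] -> 8 lines: qldc ykyn xuhcx pwafd mik hgaxc wsf edu
Hunk 2: at line 3 remove [pwafd,mik] add [bqq] -> 7 lines: qldc ykyn xuhcx bqq hgaxc wsf edu
Hunk 3: at line 3 remove [hgaxc] add [szpiu,mfzsd,lnt] -> 9 lines: qldc ykyn xuhcx bqq szpiu mfzsd lnt wsf edu
Hunk 4: at line 3 remove [bqq] add [ualoz,jghib] -> 10 lines: qldc ykyn xuhcx ualoz jghib szpiu mfzsd lnt wsf edu
Hunk 5: at line 3 remove [ualoz,jghib] add [mgd,yvz,rovnx] -> 11 lines: qldc ykyn xuhcx mgd yvz rovnx szpiu mfzsd lnt wsf edu
Hunk 6: at line 3 remove [mgd] add [yeu] -> 11 lines: qldc ykyn xuhcx yeu yvz rovnx szpiu mfzsd lnt wsf edu
Hunk 7: at line 3 remove [yvz,rovnx] add [fvh,vcllx] -> 11 lines: qldc ykyn xuhcx yeu fvh vcllx szpiu mfzsd lnt wsf edu
Final line 6: vcllx

Answer: vcllx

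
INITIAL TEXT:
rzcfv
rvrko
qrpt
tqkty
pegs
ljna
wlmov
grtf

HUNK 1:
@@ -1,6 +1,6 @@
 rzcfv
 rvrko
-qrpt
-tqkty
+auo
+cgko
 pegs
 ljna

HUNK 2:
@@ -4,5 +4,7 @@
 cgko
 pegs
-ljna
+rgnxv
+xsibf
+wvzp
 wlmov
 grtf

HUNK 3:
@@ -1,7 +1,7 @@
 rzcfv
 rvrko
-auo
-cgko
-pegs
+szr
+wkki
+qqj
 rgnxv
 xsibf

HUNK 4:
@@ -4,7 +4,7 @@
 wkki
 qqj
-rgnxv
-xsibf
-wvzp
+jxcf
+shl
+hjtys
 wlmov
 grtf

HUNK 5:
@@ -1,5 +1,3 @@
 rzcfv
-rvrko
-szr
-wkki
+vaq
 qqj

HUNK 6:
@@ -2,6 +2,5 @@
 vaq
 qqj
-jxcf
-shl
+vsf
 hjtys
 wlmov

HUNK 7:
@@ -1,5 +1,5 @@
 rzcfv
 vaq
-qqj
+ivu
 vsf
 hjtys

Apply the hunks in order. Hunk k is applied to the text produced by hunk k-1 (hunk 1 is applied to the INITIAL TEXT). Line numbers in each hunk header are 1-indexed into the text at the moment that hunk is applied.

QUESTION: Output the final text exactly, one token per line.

Answer: rzcfv
vaq
ivu
vsf
hjtys
wlmov
grtf

Derivation:
Hunk 1: at line 1 remove [qrpt,tqkty] add [auo,cgko] -> 8 lines: rzcfv rvrko auo cgko pegs ljna wlmov grtf
Hunk 2: at line 4 remove [ljna] add [rgnxv,xsibf,wvzp] -> 10 lines: rzcfv rvrko auo cgko pegs rgnxv xsibf wvzp wlmov grtf
Hunk 3: at line 1 remove [auo,cgko,pegs] add [szr,wkki,qqj] -> 10 lines: rzcfv rvrko szr wkki qqj rgnxv xsibf wvzp wlmov grtf
Hunk 4: at line 4 remove [rgnxv,xsibf,wvzp] add [jxcf,shl,hjtys] -> 10 lines: rzcfv rvrko szr wkki qqj jxcf shl hjtys wlmov grtf
Hunk 5: at line 1 remove [rvrko,szr,wkki] add [vaq] -> 8 lines: rzcfv vaq qqj jxcf shl hjtys wlmov grtf
Hunk 6: at line 2 remove [jxcf,shl] add [vsf] -> 7 lines: rzcfv vaq qqj vsf hjtys wlmov grtf
Hunk 7: at line 1 remove [qqj] add [ivu] -> 7 lines: rzcfv vaq ivu vsf hjtys wlmov grtf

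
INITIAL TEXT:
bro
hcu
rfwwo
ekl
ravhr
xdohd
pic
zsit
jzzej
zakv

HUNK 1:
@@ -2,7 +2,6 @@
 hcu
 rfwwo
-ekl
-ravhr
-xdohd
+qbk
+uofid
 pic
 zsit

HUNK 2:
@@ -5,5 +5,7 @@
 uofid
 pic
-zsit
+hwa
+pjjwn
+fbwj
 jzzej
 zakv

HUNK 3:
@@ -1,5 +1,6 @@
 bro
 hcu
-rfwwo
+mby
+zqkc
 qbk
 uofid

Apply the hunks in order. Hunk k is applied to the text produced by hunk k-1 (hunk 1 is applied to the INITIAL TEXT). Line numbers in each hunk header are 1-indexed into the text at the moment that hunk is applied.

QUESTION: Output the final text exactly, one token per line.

Answer: bro
hcu
mby
zqkc
qbk
uofid
pic
hwa
pjjwn
fbwj
jzzej
zakv

Derivation:
Hunk 1: at line 2 remove [ekl,ravhr,xdohd] add [qbk,uofid] -> 9 lines: bro hcu rfwwo qbk uofid pic zsit jzzej zakv
Hunk 2: at line 5 remove [zsit] add [hwa,pjjwn,fbwj] -> 11 lines: bro hcu rfwwo qbk uofid pic hwa pjjwn fbwj jzzej zakv
Hunk 3: at line 1 remove [rfwwo] add [mby,zqkc] -> 12 lines: bro hcu mby zqkc qbk uofid pic hwa pjjwn fbwj jzzej zakv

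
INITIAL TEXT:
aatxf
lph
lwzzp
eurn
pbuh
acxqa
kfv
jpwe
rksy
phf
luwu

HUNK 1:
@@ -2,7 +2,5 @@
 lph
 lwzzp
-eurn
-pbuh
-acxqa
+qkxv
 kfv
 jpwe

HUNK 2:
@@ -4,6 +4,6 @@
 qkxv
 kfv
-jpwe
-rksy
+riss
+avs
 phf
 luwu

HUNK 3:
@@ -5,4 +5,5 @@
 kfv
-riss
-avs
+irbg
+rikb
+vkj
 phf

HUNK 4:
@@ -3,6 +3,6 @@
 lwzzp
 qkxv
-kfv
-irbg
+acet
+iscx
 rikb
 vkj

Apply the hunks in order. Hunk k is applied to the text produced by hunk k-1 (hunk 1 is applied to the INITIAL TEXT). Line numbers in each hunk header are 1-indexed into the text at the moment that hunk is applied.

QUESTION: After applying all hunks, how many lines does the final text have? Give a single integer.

Hunk 1: at line 2 remove [eurn,pbuh,acxqa] add [qkxv] -> 9 lines: aatxf lph lwzzp qkxv kfv jpwe rksy phf luwu
Hunk 2: at line 4 remove [jpwe,rksy] add [riss,avs] -> 9 lines: aatxf lph lwzzp qkxv kfv riss avs phf luwu
Hunk 3: at line 5 remove [riss,avs] add [irbg,rikb,vkj] -> 10 lines: aatxf lph lwzzp qkxv kfv irbg rikb vkj phf luwu
Hunk 4: at line 3 remove [kfv,irbg] add [acet,iscx] -> 10 lines: aatxf lph lwzzp qkxv acet iscx rikb vkj phf luwu
Final line count: 10

Answer: 10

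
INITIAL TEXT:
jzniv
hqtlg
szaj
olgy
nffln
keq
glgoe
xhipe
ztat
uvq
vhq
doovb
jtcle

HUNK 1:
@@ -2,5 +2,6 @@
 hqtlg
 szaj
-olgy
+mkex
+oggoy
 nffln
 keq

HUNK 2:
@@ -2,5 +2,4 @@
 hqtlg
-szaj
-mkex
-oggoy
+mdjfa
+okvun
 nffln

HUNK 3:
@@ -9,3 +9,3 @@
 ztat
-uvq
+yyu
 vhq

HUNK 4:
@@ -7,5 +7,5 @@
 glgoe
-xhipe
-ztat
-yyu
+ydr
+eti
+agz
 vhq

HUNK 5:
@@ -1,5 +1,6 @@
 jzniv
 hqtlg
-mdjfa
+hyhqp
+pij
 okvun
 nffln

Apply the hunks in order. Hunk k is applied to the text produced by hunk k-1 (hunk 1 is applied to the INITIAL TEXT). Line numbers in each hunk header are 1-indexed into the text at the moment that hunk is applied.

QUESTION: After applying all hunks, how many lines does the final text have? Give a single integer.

Hunk 1: at line 2 remove [olgy] add [mkex,oggoy] -> 14 lines: jzniv hqtlg szaj mkex oggoy nffln keq glgoe xhipe ztat uvq vhq doovb jtcle
Hunk 2: at line 2 remove [szaj,mkex,oggoy] add [mdjfa,okvun] -> 13 lines: jzniv hqtlg mdjfa okvun nffln keq glgoe xhipe ztat uvq vhq doovb jtcle
Hunk 3: at line 9 remove [uvq] add [yyu] -> 13 lines: jzniv hqtlg mdjfa okvun nffln keq glgoe xhipe ztat yyu vhq doovb jtcle
Hunk 4: at line 7 remove [xhipe,ztat,yyu] add [ydr,eti,agz] -> 13 lines: jzniv hqtlg mdjfa okvun nffln keq glgoe ydr eti agz vhq doovb jtcle
Hunk 5: at line 1 remove [mdjfa] add [hyhqp,pij] -> 14 lines: jzniv hqtlg hyhqp pij okvun nffln keq glgoe ydr eti agz vhq doovb jtcle
Final line count: 14

Answer: 14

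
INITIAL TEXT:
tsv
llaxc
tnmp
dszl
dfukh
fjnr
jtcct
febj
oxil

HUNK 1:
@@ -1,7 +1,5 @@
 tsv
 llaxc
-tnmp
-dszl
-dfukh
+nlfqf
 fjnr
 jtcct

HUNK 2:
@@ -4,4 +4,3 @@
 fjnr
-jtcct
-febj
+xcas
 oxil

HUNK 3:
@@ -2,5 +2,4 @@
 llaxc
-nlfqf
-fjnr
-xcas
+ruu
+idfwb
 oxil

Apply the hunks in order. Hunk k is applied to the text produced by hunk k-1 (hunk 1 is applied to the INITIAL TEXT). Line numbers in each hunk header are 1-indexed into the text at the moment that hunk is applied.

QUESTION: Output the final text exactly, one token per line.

Answer: tsv
llaxc
ruu
idfwb
oxil

Derivation:
Hunk 1: at line 1 remove [tnmp,dszl,dfukh] add [nlfqf] -> 7 lines: tsv llaxc nlfqf fjnr jtcct febj oxil
Hunk 2: at line 4 remove [jtcct,febj] add [xcas] -> 6 lines: tsv llaxc nlfqf fjnr xcas oxil
Hunk 3: at line 2 remove [nlfqf,fjnr,xcas] add [ruu,idfwb] -> 5 lines: tsv llaxc ruu idfwb oxil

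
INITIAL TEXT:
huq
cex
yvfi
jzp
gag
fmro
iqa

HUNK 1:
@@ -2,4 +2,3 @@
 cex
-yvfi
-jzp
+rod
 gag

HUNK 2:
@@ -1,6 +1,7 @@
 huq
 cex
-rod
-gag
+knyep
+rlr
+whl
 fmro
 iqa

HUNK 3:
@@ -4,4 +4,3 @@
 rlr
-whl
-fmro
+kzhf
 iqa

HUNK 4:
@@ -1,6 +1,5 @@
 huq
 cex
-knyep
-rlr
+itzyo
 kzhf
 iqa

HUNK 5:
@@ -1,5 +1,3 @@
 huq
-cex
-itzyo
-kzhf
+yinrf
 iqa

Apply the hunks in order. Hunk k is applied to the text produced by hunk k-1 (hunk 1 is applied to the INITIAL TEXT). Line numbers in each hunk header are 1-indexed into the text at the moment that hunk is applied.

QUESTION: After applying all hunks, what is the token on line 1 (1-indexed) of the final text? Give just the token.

Hunk 1: at line 2 remove [yvfi,jzp] add [rod] -> 6 lines: huq cex rod gag fmro iqa
Hunk 2: at line 1 remove [rod,gag] add [knyep,rlr,whl] -> 7 lines: huq cex knyep rlr whl fmro iqa
Hunk 3: at line 4 remove [whl,fmro] add [kzhf] -> 6 lines: huq cex knyep rlr kzhf iqa
Hunk 4: at line 1 remove [knyep,rlr] add [itzyo] -> 5 lines: huq cex itzyo kzhf iqa
Hunk 5: at line 1 remove [cex,itzyo,kzhf] add [yinrf] -> 3 lines: huq yinrf iqa
Final line 1: huq

Answer: huq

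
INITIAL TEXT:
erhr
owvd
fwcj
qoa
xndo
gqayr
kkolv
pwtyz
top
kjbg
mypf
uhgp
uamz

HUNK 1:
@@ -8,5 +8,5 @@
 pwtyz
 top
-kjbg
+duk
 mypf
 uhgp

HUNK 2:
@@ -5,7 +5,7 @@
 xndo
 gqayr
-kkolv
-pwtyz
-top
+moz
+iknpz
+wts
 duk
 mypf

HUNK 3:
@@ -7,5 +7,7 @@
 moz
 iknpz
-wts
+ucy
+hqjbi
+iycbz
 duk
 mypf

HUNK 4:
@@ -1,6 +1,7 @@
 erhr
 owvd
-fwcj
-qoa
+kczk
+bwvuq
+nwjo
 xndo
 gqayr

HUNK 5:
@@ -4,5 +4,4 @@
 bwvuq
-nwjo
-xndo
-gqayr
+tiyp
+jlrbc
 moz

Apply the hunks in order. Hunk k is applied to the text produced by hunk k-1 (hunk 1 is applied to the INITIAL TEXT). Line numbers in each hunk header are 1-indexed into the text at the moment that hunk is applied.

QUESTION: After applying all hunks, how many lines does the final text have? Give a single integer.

Hunk 1: at line 8 remove [kjbg] add [duk] -> 13 lines: erhr owvd fwcj qoa xndo gqayr kkolv pwtyz top duk mypf uhgp uamz
Hunk 2: at line 5 remove [kkolv,pwtyz,top] add [moz,iknpz,wts] -> 13 lines: erhr owvd fwcj qoa xndo gqayr moz iknpz wts duk mypf uhgp uamz
Hunk 3: at line 7 remove [wts] add [ucy,hqjbi,iycbz] -> 15 lines: erhr owvd fwcj qoa xndo gqayr moz iknpz ucy hqjbi iycbz duk mypf uhgp uamz
Hunk 4: at line 1 remove [fwcj,qoa] add [kczk,bwvuq,nwjo] -> 16 lines: erhr owvd kczk bwvuq nwjo xndo gqayr moz iknpz ucy hqjbi iycbz duk mypf uhgp uamz
Hunk 5: at line 4 remove [nwjo,xndo,gqayr] add [tiyp,jlrbc] -> 15 lines: erhr owvd kczk bwvuq tiyp jlrbc moz iknpz ucy hqjbi iycbz duk mypf uhgp uamz
Final line count: 15

Answer: 15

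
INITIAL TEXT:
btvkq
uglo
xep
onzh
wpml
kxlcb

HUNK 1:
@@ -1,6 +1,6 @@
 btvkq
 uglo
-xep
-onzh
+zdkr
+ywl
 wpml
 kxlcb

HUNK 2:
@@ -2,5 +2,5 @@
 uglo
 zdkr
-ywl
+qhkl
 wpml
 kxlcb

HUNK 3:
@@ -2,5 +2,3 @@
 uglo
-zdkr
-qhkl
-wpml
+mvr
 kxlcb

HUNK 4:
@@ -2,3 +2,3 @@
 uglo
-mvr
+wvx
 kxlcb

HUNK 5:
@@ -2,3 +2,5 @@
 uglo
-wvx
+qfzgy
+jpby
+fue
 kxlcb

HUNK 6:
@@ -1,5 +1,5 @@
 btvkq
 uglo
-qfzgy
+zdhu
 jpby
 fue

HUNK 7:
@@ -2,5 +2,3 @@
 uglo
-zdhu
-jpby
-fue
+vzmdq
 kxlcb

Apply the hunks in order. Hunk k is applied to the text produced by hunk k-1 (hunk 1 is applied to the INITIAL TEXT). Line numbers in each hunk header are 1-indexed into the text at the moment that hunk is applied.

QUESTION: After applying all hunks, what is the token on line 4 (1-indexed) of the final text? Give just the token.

Hunk 1: at line 1 remove [xep,onzh] add [zdkr,ywl] -> 6 lines: btvkq uglo zdkr ywl wpml kxlcb
Hunk 2: at line 2 remove [ywl] add [qhkl] -> 6 lines: btvkq uglo zdkr qhkl wpml kxlcb
Hunk 3: at line 2 remove [zdkr,qhkl,wpml] add [mvr] -> 4 lines: btvkq uglo mvr kxlcb
Hunk 4: at line 2 remove [mvr] add [wvx] -> 4 lines: btvkq uglo wvx kxlcb
Hunk 5: at line 2 remove [wvx] add [qfzgy,jpby,fue] -> 6 lines: btvkq uglo qfzgy jpby fue kxlcb
Hunk 6: at line 1 remove [qfzgy] add [zdhu] -> 6 lines: btvkq uglo zdhu jpby fue kxlcb
Hunk 7: at line 2 remove [zdhu,jpby,fue] add [vzmdq] -> 4 lines: btvkq uglo vzmdq kxlcb
Final line 4: kxlcb

Answer: kxlcb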